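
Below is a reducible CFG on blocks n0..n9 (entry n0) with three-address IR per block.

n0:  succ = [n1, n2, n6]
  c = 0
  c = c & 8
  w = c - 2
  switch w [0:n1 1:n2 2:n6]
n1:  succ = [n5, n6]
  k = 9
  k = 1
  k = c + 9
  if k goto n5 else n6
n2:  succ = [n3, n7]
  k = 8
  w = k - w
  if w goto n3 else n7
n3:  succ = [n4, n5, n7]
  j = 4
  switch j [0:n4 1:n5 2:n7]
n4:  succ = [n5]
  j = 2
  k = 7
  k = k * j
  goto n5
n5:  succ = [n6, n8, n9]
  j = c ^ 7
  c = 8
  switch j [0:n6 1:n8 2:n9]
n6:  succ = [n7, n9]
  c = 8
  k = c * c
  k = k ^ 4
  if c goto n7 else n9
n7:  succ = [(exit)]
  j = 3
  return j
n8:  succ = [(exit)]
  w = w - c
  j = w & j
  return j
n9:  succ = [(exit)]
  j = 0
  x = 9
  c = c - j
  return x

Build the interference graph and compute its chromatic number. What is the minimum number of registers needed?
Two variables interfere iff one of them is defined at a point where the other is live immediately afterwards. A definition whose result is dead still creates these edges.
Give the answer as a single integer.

Answer: 4

Derivation:
Block summaries:
  n0 def {c,w} use ∅
  n1 def {k} use {c}
  n2 def {k,w} use {w}
  n3 def {j} use ∅
  n4 def {j,k} use ∅
  n5 def {c,j} use {c}
  n6 def {c,k} use ∅
  n7 def {j} use ∅
  n8 def {j,w} use {c,j,w}
  n9 def {c,j,x} use {c}

Liveness:
  n0: in=∅ out={c,w}
  n1: in={c,w} out={c,w}
  n2: in={c,w} out={c,w}
  n3: in={c,w} out={c,w}
  n4: in={c,w} out={c,w}
  n5: in={c,w} out={c,j,w}
  n6: in=∅ out={c}
  n7: in=∅ out=∅
  n8: in={c,j,w} out=∅
  n9: in={c} out=∅

Conflict graph:
  c↔{j,k,w,x}
  j↔{c,k,w,x}
  k↔{c,j,w}
  w↔{c,j,k}
  x↔{c,j}

Chromatic number:
  {c,j,k,w} pairwise interfere (4-clique) ⇒ χ ≥ 4
  4-colouring: r0={c}  r1={j}  r2={k,x}  r3={w}
  χ = 4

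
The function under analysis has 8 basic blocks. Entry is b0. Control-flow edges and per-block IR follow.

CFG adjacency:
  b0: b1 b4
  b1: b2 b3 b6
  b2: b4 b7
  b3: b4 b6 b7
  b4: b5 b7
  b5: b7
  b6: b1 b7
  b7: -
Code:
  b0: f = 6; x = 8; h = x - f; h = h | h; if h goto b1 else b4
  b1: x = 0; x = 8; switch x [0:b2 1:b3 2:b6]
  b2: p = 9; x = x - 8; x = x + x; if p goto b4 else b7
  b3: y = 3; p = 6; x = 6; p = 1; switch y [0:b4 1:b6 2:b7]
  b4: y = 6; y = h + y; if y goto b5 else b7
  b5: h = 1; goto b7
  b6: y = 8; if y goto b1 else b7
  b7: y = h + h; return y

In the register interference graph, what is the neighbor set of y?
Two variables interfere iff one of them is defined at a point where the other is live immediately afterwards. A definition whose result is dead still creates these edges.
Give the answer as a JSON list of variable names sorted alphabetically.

Answer: ["h", "p", "x"]

Working:
Per-block:
  b0 def {f,h,x} use ∅
  b1 def {x} use ∅
  b2 def {p,x} use {x}
  b3 def {p,x,y} use ∅
  b4 def {y} use {h}
  b5 def {h} use ∅
  b6 def {y} use ∅
  b7 def {y} use {h}

Backward fixpoint:
  b0 li=∅ lo={h}
  b1 li={h} lo={h,x}
  b2 li={h,x} lo={h}
  b3 li={h} lo={h}
  b4 li={h} lo={h}
  b5 li=∅ lo={h}
  b6 li={h} lo={h}
  b7 li={h} lo=∅

Interfere edges:
  f: {x}
  h: {p,x,y}
  p: {h,x,y}
  x: {f,h,p,y}
  y: {h,p,x}

N(y) = ["h", "p", "x"]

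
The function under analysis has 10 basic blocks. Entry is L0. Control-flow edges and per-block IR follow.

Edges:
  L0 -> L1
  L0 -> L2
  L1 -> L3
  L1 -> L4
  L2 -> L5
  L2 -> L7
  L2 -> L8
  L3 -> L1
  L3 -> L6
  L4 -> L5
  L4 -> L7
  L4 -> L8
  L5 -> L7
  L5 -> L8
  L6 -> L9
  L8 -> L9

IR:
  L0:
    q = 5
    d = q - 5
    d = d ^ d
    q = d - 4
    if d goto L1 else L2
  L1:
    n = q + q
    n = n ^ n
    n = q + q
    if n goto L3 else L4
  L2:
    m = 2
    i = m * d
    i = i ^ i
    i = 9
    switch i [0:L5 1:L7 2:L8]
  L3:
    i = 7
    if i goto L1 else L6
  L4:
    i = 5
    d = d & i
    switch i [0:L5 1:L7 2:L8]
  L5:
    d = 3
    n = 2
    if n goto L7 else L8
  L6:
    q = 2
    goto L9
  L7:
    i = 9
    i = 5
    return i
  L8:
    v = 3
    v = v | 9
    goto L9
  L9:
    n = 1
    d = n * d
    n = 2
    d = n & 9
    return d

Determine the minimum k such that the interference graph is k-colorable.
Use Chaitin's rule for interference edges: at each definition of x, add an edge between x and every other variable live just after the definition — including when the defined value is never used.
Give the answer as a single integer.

Answer: 3

Derivation:
def/use:
  L0 def {d,q} use ∅
  L1 def {n} use {q}
  L2 def {i,m} use {d}
  L3 def {i} use ∅
  L4 def {d,i} use {d}
  L5 def {d,n} use ∅
  L6 def {q} use ∅
  L7 def {i} use ∅
  L8 def {v} use ∅
  L9 def {d,n} use {d}

Liveness:
  L0 li=∅ lo={d,q}
  L1 li={d,q} lo={d,q}
  L2 li={d} lo={d}
  L3 li={d,q} lo={d,q}
  L4 li={d} lo={d}
  L5 li=∅ lo={d}
  L6 li={d} lo={d}
  L7 li=∅ lo=∅
  L8 li={d} lo={d}
  L9 li={d} lo=∅

Conflict graph:
  d — {i,m,n,q,v}
  i — {d,q}
  m — {d}
  n — {d,q}
  q — {d,i,n}
  v — {d}

Registers:
  clique {d,i,q} ⇒ need ≥ 3
  assign d→r0 i→r2 m→r1 n→r2 q→r1 v→r1 — no edge inside a register ⇒ χ ≤ 3
  χ = 3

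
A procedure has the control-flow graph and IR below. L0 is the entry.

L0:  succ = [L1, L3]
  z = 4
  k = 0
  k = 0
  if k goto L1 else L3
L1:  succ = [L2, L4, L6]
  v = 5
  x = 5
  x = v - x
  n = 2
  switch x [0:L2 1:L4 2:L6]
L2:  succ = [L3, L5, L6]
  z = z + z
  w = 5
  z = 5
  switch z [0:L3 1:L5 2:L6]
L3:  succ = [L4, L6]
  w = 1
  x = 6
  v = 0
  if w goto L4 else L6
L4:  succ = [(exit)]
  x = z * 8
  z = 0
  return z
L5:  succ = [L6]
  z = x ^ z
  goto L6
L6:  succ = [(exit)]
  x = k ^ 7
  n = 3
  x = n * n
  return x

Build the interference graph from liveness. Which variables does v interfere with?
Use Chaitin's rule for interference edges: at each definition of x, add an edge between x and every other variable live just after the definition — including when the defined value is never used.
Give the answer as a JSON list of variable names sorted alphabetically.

Answer: ["k", "w", "x", "z"]

Working:
Block summaries:
  L0: def={k,z} ue=∅
  L1: def={n,v,x} ue=∅
  L2: def={w,z} ue={z}
  L3: def={v,w,x} ue=∅
  L4: def={x,z} ue={z}
  L5: def={z} ue={x,z}
  L6: def={n,x} ue={k}

Liveness:
  live L0: ∅→{k,z}
  live L1: {k,z}→{k,x,z}
  live L2: {k,x,z}→{k,x,z}
  live L3: {k,z}→{k,z}
  live L4: {z}→∅
  live L5: {k,x,z}→{k}
  live L6: {k}→∅

Interference:
  k — {n,v,w,x,z}
  n — {k,x,z}
  v — {k,w,x,z}
  w — {k,v,x,z}
  x — {k,n,v,w,z}
  z — {k,n,v,w,x}

N(v) = ["k", "w", "x", "z"]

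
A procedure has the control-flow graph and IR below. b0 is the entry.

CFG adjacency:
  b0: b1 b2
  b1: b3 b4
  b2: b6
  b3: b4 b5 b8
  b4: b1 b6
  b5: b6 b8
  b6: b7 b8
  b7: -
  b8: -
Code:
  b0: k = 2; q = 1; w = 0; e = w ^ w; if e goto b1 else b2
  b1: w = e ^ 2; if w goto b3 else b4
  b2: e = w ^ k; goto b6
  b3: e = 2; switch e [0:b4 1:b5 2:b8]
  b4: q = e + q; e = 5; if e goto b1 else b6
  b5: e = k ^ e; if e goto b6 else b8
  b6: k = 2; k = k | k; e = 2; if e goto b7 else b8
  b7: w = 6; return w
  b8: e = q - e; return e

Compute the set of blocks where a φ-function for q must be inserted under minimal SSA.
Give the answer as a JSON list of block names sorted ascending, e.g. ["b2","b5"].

idom tree: b1←b0 b2←b0 b3←b1 b4←b1 b5←b3 b6←b0 b7←b6 b8←b0
Dom at joins:
  b1: preds {b0,b4}: {b0} ∩ {b0,b1,b4} = {b0}; idom=b0
  b4: preds {b1,b3}: {b0,b1} ∩ {b0,b1,b3} = {b0,b1}; idom=b1
  b6: preds {b2,b4,b5}: {b0,b2} ∩ {b0,b1,b4} ∩ {b0,b1,b3,b5} = {b0}; idom=b0
  b8: preds {b3,b5,b6}: {b0,b1,b3} ∩ {b0,b1,b3,b5} ∩ {b0,b6} = {b0}; idom=b0

DF walk-up:
  join b1 pred b0: · stop@b0
  join b1 pred b4: b4→b1 stop@b0
  join b4 pred b1: · stop@b1
  join b4 pred b3: b3 stop@b1
  join b6 pred b2: b2 stop@b0
  join b6 pred b4: b4→b1 stop@b0
  join b6 pred b5: b5→b3→b1 stop@b0
  join b8 pred b3: b3→b1 stop@b0
  join b8 pred b5: b5→b3→b1 stop@b0
  join b8 pred b6: b6 stop@b0
  b0 → ∅
  b1 → {b1,b6,b8}
  b2 → {b6}
  b3 → {b4,b6,b8}
  b4 → {b1,b6}
  b5 → {b6,b8}
  b6 → {b8}
  b7 → ∅
  b8 → ∅

φ for q: defs {b0,b4}
  DF⁺ = {b1,b6,b8}

Answer: ["b1", "b6", "b8"]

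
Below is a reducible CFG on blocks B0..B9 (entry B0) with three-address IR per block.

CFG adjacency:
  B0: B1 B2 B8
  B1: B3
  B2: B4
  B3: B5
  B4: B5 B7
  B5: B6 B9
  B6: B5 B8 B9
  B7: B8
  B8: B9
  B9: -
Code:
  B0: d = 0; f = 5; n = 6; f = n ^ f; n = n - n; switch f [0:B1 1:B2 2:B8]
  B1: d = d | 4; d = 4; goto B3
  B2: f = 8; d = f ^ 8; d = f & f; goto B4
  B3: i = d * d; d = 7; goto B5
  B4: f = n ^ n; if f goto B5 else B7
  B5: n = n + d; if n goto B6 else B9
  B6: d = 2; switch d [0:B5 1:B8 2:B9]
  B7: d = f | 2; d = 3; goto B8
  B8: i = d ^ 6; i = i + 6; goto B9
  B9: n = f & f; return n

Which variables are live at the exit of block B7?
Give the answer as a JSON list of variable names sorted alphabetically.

Block summaries:
  B0: {d,f,n} / ∅
  B1: {d} / {d}
  B2: {d,f} / ∅
  B3: {d,i} / {d}
  B4: {f} / {n}
  B5: {n} / {d,n}
  B6: {d} / ∅
  B7: {d} / {f}
  B8: {i} / {d}
  B9: {n} / {f}

Live sets:
  live B0: ∅→{d,f,n}
  live B1: {d,f,n}→{d,f,n}
  live B2: {n}→{d,n}
  live B3: {d,f,n}→{d,f,n}
  live B4: {d,n}→{d,f,n}
  live B5: {d,f,n}→{f,n}
  live B6: {f,n}→{d,f,n}
  live B7: {f}→{d,f}
  live B8: {d,f}→{f}
  live B9: {f}→∅

live-out(B7) = ["d", "f"]

Answer: ["d", "f"]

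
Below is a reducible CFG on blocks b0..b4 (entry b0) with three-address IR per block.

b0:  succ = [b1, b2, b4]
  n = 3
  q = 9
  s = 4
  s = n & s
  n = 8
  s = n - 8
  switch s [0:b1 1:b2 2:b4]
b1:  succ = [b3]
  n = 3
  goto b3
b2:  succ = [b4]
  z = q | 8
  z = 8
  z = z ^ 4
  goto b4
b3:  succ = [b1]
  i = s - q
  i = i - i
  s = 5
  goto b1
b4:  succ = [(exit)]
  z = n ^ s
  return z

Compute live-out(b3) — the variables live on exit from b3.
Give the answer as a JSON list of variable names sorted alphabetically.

Answer: ["q", "s"]

Working:
def/use:
  b0: def={n,q,s} ue=∅
  b1: def={n} ue=∅
  b2: def={z} ue={q}
  b3: def={i,s} ue={q,s}
  b4: def={z} ue={n,s}

Liveness:
  b0: in=∅ out={n,q,s}
  b1: in={q,s} out={q,s}
  b2: in={n,q,s} out={n,s}
  b3: in={q,s} out={q,s}
  b4: in={n,s} out=∅

live-out(b3) = ["q", "s"]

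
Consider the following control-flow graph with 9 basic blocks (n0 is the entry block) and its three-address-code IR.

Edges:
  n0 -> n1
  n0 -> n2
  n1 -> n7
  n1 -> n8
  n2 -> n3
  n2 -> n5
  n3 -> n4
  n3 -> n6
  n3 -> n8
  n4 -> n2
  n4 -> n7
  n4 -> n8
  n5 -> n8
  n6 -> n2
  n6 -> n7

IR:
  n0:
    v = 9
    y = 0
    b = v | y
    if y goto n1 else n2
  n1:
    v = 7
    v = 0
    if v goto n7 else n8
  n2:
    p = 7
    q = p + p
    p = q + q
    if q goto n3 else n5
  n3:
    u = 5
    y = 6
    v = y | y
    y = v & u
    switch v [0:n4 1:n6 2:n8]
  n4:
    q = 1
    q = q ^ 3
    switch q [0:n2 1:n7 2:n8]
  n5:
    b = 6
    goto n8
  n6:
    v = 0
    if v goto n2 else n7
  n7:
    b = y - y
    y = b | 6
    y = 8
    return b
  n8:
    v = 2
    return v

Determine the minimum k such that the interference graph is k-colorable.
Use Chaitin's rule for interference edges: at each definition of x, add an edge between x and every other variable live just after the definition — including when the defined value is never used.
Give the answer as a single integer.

Answer: 3

Working:
Per-block:
  n0 def {b,v,y} use ∅
  n1 def {v} use ∅
  n2 def {p,q} use ∅
  n3 def {u,v,y} use ∅
  n4 def {q} use ∅
  n5 def {b} use ∅
  n6 def {v} use ∅
  n7 def {b,y} use {y}
  n8 def {v} use ∅

Backward fixpoint:
  live n0: ∅→{y}
  live n1: {y}→{y}
  live n2: ∅→∅
  live n3: ∅→{y}
  live n4: {y}→{y}
  live n5: ∅→∅
  live n6: {y}→{y}
  live n7: {y}→∅
  live n8: ∅→∅

Interference:
  b↔{y}
  p↔{q}
  q↔{p,y}
  u↔{v,y}
  v↔{u,y}
  y↔{b,q,u,v}

Registers:
  clique {u,v,y} ⇒ need ≥ 3
  assign b→r1 p→r0 q→r1 u→r1 v→r2 y→r0 — no edge inside a register ⇒ χ ≤ 3
  χ = 3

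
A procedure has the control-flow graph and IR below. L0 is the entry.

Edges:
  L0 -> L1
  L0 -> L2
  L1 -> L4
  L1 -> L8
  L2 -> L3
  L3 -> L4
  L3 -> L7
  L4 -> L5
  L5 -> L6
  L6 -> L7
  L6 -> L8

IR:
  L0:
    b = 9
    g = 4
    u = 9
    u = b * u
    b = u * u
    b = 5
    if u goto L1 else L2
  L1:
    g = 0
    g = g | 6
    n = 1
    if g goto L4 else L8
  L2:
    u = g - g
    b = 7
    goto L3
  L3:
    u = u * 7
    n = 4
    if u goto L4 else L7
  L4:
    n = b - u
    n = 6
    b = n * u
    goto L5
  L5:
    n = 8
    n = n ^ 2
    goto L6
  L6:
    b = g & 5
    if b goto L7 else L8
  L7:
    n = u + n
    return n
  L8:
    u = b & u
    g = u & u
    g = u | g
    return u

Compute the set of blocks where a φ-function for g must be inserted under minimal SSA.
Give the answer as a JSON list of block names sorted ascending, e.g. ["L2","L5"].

Answer: ["L4", "L7", "L8"]

Analysis:
idom tree: L1←L0 L2←L0 L3←L2 L4←L0 L5←L4 L6←L5 L7←L0 L8←L0
Dom at joins:
  L4: preds {L1,L3}: {L0,L1} ∩ {L0,L2,L3} = {L0}; idom=L0
  L7: preds {L3,L6}: {L0,L2,L3} ∩ {L0,L4,L5,L6} = {L0}; idom=L0
  L8: preds {L1,L6}: {L0,L1} ∩ {L0,L4,L5,L6} = {L0}; idom=L0

DF walk-up:
  join L4 pred L1: L1 stop@L0
  join L4 pred L3: L3→L2 stop@L0
  join L7 pred L3: L3→L2 stop@L0
  join L7 pred L6: L6→L5→L4 stop@L0
  join L8 pred L1: L1 stop@L0
  join L8 pred L6: L6→L5→L4 stop@L0
  L0: DF=∅
  L1: DF={L4,L8}
  L2: DF={L4,L7}
  L3: DF={L4,L7}
  L4: DF={L7,L8}
  L5: DF={L7,L8}
  L6: DF={L7,L8}
  L7: DF=∅
  L8: DF=∅

φ for g: defs {L0,L1,L8}
  DF⁺ = {L4,L7,L8}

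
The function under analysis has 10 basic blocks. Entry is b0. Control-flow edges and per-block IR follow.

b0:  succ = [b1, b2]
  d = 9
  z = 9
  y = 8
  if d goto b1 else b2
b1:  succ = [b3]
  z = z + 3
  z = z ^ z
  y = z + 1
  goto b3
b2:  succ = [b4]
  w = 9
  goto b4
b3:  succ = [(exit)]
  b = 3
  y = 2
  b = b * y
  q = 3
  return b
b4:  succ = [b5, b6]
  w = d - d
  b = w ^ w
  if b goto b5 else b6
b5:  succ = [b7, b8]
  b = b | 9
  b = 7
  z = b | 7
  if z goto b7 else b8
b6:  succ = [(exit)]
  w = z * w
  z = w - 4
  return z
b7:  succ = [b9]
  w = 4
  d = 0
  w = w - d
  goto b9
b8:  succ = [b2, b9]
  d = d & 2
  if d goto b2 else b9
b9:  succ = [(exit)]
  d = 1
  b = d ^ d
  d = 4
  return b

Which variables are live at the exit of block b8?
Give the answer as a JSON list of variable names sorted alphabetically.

Block summaries:
  b0 def {d,y,z} use ∅
  b1 def {y,z} use {z}
  b2 def {w} use ∅
  b3 def {b,q,y} use ∅
  b4 def {b,w} use {d}
  b5 def {b,z} use {b}
  b6 def {w,z} use {w,z}
  b7 def {d,w} use ∅
  b8 def {d} use {d}
  b9 def {b,d} use ∅

Backward fixpoint:
  b0: in=∅ out={d,z}
  b1: in={z} out=∅
  b2: in={d,z} out={d,z}
  b3: in=∅ out=∅
  b4: in={d,z} out={b,d,w,z}
  b5: in={b,d} out={d,z}
  b6: in={w,z} out=∅
  b7: in=∅ out=∅
  b8: in={d,z} out={d,z}
  b9: in=∅ out=∅

live-out(b8) = ["d", "z"]

Answer: ["d", "z"]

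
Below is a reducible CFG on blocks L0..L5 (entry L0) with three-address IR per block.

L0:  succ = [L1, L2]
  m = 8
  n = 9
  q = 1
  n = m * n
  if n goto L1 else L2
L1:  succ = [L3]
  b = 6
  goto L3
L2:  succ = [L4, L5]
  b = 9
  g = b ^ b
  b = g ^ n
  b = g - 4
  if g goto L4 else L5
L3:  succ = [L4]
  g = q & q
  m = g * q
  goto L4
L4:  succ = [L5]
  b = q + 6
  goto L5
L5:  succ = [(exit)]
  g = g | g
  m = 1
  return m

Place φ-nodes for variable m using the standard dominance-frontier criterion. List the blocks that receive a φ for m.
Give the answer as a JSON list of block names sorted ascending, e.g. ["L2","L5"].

Answer: ["L4", "L5"]

Analysis:
idom tree: L1←L0 L2←L0 L3←L1 L4←L0 L5←L0
Dom at joins:
  L4: preds {L2,L3}: {L0,L2} ∩ {L0,L1,L3} = {L0}; idom=L0
  L5: preds {L2,L4}: {L0,L2} ∩ {L0,L4} = {L0}; idom=L0

DF derivation:
  L4←L2: walk L2 to L0
  L4←L3: walk L3→L1 to L0
  L5←L2: walk L2 to L0
  L5←L4: walk L4 to L0
  L0 → ∅
  L1 → {L4}
  L2 → {L4,L5}
  L3 → {L4}
  L4 → {L5}
  L5 → ∅

φ for m: defs {L0,L3,L5}
  DF⁺ = {L4,L5}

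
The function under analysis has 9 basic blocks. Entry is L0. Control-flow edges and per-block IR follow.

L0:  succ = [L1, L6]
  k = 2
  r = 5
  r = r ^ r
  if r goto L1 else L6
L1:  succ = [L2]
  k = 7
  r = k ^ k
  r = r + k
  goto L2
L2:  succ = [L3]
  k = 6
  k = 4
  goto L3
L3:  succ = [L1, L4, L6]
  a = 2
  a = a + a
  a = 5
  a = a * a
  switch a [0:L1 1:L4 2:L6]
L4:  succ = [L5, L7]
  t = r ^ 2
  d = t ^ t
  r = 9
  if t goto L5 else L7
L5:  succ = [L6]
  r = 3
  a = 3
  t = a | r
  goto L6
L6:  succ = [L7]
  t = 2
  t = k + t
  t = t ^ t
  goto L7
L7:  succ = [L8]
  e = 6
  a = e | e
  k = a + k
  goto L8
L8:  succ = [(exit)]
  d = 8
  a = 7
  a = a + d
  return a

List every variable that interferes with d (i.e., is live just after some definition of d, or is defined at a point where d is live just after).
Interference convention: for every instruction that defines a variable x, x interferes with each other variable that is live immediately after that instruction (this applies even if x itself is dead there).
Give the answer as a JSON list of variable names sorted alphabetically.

Answer: ["a", "k", "t"]

Working:
def/use:
  L0: def={k,r} ue=∅
  L1: def={k,r} ue=∅
  L2: def={k} ue=∅
  L3: def={a} ue=∅
  L4: def={d,r,t} ue={r}
  L5: def={a,r,t} ue=∅
  L6: def={t} ue={k}
  L7: def={a,e,k} ue={k}
  L8: def={a,d} ue=∅

Backward fixpoint:
  L0 li=∅ lo={k}
  L1 li=∅ lo={r}
  L2 li={r} lo={k,r}
  L3 li={k,r} lo={k,r}
  L4 li={k,r} lo={k}
  L5 li={k} lo={k}
  L6 li={k} lo={k}
  L7 li={k} lo=∅
  L8 li=∅ lo=∅

Interference:
  a↔{d,k,r}
  d↔{a,k,t}
  e↔{k}
  k↔{a,d,e,r,t}
  r↔{a,k,t}
  t↔{d,k,r}

N(d) = ["a", "k", "t"]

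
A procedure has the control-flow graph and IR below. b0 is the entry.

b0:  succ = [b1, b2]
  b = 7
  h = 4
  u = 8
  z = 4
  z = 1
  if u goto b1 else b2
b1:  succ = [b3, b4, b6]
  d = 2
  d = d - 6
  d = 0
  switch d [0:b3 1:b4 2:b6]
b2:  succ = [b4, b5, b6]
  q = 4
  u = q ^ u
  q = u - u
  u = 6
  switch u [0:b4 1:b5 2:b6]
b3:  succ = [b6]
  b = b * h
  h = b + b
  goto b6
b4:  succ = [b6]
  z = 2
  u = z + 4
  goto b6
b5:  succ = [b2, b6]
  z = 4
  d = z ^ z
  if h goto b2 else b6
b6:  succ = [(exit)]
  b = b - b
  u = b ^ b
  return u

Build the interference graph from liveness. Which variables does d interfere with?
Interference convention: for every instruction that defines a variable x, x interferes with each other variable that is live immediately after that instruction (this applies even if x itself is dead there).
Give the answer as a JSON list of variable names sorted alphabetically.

Answer: ["b", "h", "u"]

Derivation:
Block summaries:
  b0 def {b,h,u,z} use ∅
  b1 def {d} use ∅
  b2 def {q,u} use {u}
  b3 def {b,h} use {b,h}
  b4 def {u,z} use ∅
  b5 def {d,z} use {h}
  b6 def {b,u} use {b}

Live sets:
  b0 li=∅ lo={b,h,u}
  b1 li={b,h} lo={b,h}
  b2 li={b,h,u} lo={b,h,u}
  b3 li={b,h} lo={b}
  b4 li={b} lo={b}
  b5 li={b,h,u} lo={b,h,u}
  b6 li={b} lo=∅

Interfere edges:
  b↔{d,h,q,u,z}
  d↔{b,h,u}
  h↔{b,d,q,u,z}
  q↔{b,h,u}
  u↔{b,d,h,q,z}
  z↔{b,h,u}

N(d) = ["b", "h", "u"]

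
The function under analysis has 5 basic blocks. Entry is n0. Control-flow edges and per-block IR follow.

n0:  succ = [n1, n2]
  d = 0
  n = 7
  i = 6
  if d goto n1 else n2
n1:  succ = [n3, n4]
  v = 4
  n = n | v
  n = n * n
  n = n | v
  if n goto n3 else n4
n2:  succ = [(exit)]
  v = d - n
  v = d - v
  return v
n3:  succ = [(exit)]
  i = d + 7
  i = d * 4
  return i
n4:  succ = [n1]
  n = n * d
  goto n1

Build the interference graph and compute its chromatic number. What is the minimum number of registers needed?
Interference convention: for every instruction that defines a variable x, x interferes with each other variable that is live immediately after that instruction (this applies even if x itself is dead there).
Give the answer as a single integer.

def/use:
  n0: def={d,i,n} ue=∅
  n1: def={n,v} ue={n}
  n2: def={v} ue={d,n}
  n3: def={i} ue={d}
  n4: def={n} ue={d,n}

Backward fixpoint:
  n0: in=∅ out={d,n}
  n1: in={d,n} out={d,n}
  n2: in={d,n} out=∅
  n3: in={d} out=∅
  n4: in={d,n} out={d,n}

Interfere edges:
  d — {i,n,v}
  i — {d,n}
  n — {d,i,v}
  v — {d,n}

Colouring:
  lower bound: {d,i,n} mutually conflict ⇒ χ ≥ 3
  assign d→R0 i→R2 n→R1 v→R2 — no edge inside a register ⇒ χ ≤ 3
  χ = 3

Answer: 3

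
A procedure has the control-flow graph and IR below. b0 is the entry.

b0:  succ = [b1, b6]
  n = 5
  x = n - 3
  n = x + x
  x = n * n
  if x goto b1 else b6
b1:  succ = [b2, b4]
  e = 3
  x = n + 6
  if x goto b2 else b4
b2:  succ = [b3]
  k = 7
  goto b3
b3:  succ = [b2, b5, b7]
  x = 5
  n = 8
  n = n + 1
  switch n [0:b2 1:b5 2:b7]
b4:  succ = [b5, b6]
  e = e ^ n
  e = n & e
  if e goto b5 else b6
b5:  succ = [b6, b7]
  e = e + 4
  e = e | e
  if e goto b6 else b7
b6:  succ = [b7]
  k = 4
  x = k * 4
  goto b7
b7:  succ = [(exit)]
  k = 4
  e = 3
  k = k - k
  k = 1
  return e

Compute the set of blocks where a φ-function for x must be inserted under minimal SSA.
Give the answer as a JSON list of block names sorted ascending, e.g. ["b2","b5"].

idom tree: b1←b0 b2←b1 b3←b2 b4←b1 b5←b1 b6←b0 b7←b0
Dom∩ at merges:
  b2: preds {b1,b3}: {b0,b1} ∩ {b0,b1,b2,b3} = {b0,b1}; idom=b1
  b5: preds {b3,b4}: {b0,b1,b2,b3} ∩ {b0,b1,b4} = {b0,b1}; idom=b1
  b6: preds {b0,b4,b5}: {b0} ∩ {b0,b1,b4} ∩ {b0,b1,b5} = {b0}; idom=b0
  b7: preds {b3,b5,b6}: {b0,b1,b2,b3} ∩ {b0,b1,b5} ∩ {b0,b6} = {b0}; idom=b0

DF derivation:
  b2←b1: walk · to b1
  b2←b3: walk b3→b2 to b1
  b5←b3: walk b3→b2 to b1
  b5←b4: walk b4 to b1
  b6←b0: walk · to b0
  b6←b4: walk b4→b1 to b0
  b6←b5: walk b5→b1 to b0
  b7←b3: walk b3→b2→b1 to b0
  b7←b5: walk b5→b1 to b0
  b7←b6: walk b6 to b0
  DF(b0)=∅
  DF(b1)={b6,b7}
  DF(b2)={b2,b5,b7}
  DF(b3)={b2,b5,b7}
  DF(b4)={b5,b6}
  DF(b5)={b6,b7}
  DF(b6)={b7}
  DF(b7)=∅

φ for x: defs {b0,b1,b3,b6}
  DF⁺ = {b2,b5,b6,b7}

Answer: ["b2", "b5", "b6", "b7"]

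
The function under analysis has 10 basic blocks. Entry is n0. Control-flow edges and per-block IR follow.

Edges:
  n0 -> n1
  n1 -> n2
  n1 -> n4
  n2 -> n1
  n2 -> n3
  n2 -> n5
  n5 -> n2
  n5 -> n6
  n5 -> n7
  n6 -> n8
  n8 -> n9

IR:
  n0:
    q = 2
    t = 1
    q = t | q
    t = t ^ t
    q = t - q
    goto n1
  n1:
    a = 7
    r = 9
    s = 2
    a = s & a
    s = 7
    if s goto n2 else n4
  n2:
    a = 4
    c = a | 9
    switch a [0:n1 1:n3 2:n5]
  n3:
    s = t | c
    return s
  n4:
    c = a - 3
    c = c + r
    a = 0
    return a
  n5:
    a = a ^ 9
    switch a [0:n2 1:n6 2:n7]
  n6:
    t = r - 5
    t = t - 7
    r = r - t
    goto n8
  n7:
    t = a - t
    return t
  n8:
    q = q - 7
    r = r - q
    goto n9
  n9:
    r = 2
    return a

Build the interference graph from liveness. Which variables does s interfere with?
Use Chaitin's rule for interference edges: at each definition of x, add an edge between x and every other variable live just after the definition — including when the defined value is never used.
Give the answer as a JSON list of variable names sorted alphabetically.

Answer: ["a", "q", "r", "t"]

Analysis:
Per-block:
  n0: def={q,t} ue=∅
  n1: def={a,r,s} ue=∅
  n2: def={a,c} ue=∅
  n3: def={s} ue={c,t}
  n4: def={a,c} ue={a,r}
  n5: def={a} ue={a}
  n6: def={r,t} ue={r}
  n7: def={t} ue={a,t}
  n8: def={q,r} ue={q,r}
  n9: def={r} ue={a}

Live sets:
  n0 li=∅ lo={q,t}
  n1 li={q,t} lo={a,q,r,t}
  n2 li={q,r,t} lo={a,c,q,r,t}
  n3 li={c,t} lo=∅
  n4 li={a,r} lo=∅
  n5 li={a,q,r,t} lo={a,q,r,t}
  n6 li={a,q,r} lo={a,q,r}
  n7 li={a,t} lo=∅
  n8 li={a,q,r} lo={a}
  n9 li={a} lo=∅

Interfere edges:
  a↔{c,q,r,s,t}
  c↔{a,q,r,t}
  q↔{a,c,r,s,t}
  r↔{a,c,q,s,t}
  s↔{a,q,r,t}
  t↔{a,c,q,r,s}

N(s) = ["a", "q", "r", "t"]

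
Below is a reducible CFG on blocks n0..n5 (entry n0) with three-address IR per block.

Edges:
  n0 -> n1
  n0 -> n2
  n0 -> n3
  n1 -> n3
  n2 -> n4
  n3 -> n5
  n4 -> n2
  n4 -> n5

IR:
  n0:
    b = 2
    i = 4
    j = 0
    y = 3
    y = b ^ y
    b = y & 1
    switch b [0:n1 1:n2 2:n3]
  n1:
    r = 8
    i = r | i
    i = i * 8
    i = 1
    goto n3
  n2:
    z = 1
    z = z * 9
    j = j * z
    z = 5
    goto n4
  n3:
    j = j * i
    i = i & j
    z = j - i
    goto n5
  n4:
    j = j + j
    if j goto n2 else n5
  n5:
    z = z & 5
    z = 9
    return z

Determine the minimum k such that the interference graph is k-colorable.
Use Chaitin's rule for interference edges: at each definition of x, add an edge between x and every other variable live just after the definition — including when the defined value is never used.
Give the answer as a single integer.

Answer: 4

Working:
def/use:
  n0: def={b,i,j,y} ue=∅
  n1: def={i,r} ue={i}
  n2: def={j,z} ue={j}
  n3: def={i,j,z} ue={i,j}
  n4: def={j} ue={j}
  n5: def={z} ue={z}

Backward fixpoint:
  n0 li=∅ lo={i,j}
  n1 li={i,j} lo={i,j}
  n2 li={j} lo={j,z}
  n3 li={i,j} lo={z}
  n4 li={j,z} lo={j,z}
  n5 li={z} lo=∅

Interfere edges:
  b↔{i,j,y}
  i↔{b,j,r,y}
  j↔{b,i,r,y,z}
  r↔{i,j}
  y↔{b,i,j}
  z↔{j}

Registers:
  clique {b,i,j,y} ⇒ need ≥ 4
  assign b→R2 i→R1 j→R0 r→R2 y→R3 z→R1 — no edge inside a register ⇒ χ ≤ 4
  χ = 4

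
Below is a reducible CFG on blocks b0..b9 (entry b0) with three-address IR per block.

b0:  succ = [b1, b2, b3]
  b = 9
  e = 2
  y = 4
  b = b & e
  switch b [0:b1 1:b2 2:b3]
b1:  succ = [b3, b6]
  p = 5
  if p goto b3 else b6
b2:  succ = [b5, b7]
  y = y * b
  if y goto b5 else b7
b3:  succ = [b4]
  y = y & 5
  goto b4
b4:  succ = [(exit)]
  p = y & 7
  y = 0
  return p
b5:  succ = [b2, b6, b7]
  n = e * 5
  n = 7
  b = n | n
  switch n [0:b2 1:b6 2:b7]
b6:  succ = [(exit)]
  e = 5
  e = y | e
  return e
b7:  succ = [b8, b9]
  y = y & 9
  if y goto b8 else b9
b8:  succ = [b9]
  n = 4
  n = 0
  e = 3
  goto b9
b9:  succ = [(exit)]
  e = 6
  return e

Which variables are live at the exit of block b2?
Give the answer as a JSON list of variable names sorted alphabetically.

Per-block:
  b0: def={b,e,y} ue=∅
  b1: def={p} ue=∅
  b2: def={y} ue={b,y}
  b3: def={y} ue={y}
  b4: def={p,y} ue={y}
  b5: def={b,n} ue={e}
  b6: def={e} ue={y}
  b7: def={y} ue={y}
  b8: def={e,n} ue=∅
  b9: def={e} ue=∅

Liveness:
  b0 li=∅ lo={b,e,y}
  b1 li={y} lo={y}
  b2 li={b,e,y} lo={e,y}
  b3 li={y} lo={y}
  b4 li={y} lo=∅
  b5 li={e,y} lo={b,e,y}
  b6 li={y} lo=∅
  b7 li={y} lo=∅
  b8 li=∅ lo=∅
  b9 li=∅ lo=∅

live-out(b2) = ["e", "y"]

Answer: ["e", "y"]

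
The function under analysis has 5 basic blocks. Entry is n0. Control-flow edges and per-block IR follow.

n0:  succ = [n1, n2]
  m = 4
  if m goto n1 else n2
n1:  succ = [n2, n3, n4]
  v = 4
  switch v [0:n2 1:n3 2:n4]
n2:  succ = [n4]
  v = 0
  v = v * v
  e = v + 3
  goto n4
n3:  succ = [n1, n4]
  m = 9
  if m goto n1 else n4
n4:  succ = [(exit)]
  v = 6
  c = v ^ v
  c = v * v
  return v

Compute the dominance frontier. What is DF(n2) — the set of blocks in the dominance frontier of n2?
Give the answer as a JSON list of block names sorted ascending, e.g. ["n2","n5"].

Answer: ["n4"]

Working:
idom tree: n1←n0 n2←n0 n3←n1 n4←n0
Join-block Dom:
  n1: preds {n0,n3}: {n0} ∩ {n0,n1,n3} = {n0}; idom=n0
  n2: preds {n0,n1}: {n0} ∩ {n0,n1} = {n0}; idom=n0
  n4: preds {n1,n2,n3}: {n0,n1} ∩ {n0,n2} ∩ {n0,n1,n3} = {n0}; idom=n0

DF walk-up:
  join n1 pred n0: · stop@n0
  join n1 pred n3: n3→n1 stop@n0
  join n2 pred n0: · stop@n0
  join n2 pred n1: n1 stop@n0
  join n4 pred n1: n1 stop@n0
  join n4 pred n2: n2 stop@n0
  join n4 pred n3: n3→n1 stop@n0
  n0 → ∅
  n1 → {n1,n2,n4}
  n2 → {n4}
  n3 → {n1,n4}
  n4 → ∅

DF(n2) = ["n4"]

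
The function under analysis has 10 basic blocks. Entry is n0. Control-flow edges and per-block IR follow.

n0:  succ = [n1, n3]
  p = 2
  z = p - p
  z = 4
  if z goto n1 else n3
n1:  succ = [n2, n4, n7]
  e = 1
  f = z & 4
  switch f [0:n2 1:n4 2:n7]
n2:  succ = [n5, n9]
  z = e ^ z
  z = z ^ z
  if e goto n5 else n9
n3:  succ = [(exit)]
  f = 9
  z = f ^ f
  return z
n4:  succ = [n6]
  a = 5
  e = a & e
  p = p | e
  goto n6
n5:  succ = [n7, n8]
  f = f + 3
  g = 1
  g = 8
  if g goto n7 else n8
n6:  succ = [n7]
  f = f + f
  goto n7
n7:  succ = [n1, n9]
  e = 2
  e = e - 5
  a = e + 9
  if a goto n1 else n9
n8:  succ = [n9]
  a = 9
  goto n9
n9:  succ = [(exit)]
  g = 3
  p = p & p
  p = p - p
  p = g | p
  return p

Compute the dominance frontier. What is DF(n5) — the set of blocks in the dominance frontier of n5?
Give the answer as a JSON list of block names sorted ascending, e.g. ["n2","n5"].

Answer: ["n7", "n9"]

Analysis:
idom tree: n1←n0 n2←n1 n3←n0 n4←n1 n5←n2 n6←n4 n7←n1 n8←n5 n9←n1
Dom∩ at merges:
  n1: preds {n0,n7}: {n0} ∩ {n0,n1,n7} = {n0}; idom=n0
  n7: preds {n1,n5,n6}: {n0,n1} ∩ {n0,n1,n2,n5} ∩ {n0,n1,n4,n6} = {n0,n1}; idom=n1
  n9: preds {n2,n7,n8}: {n0,n1,n2} ∩ {n0,n1,n7} ∩ {n0,n1,n2,n5,n8} = {n0,n1}; idom=n1

Frontier:
  join n1 pred n0: · stop@n0
  join n1 pred n7: n7→n1 stop@n0
  join n7 pred n1: · stop@n1
  join n7 pred n5: n5→n2 stop@n1
  join n7 pred n6: n6→n4 stop@n1
  join n9 pred n2: n2 stop@n1
  join n9 pred n7: n7 stop@n1
  join n9 pred n8: n8→n5→n2 stop@n1
  n0 → ∅
  n1 → {n1}
  n2 → {n7,n9}
  n3 → ∅
  n4 → {n7}
  n5 → {n7,n9}
  n6 → {n7}
  n7 → {n1,n9}
  n8 → {n9}
  n9 → ∅

DF(n5) = ["n7", "n9"]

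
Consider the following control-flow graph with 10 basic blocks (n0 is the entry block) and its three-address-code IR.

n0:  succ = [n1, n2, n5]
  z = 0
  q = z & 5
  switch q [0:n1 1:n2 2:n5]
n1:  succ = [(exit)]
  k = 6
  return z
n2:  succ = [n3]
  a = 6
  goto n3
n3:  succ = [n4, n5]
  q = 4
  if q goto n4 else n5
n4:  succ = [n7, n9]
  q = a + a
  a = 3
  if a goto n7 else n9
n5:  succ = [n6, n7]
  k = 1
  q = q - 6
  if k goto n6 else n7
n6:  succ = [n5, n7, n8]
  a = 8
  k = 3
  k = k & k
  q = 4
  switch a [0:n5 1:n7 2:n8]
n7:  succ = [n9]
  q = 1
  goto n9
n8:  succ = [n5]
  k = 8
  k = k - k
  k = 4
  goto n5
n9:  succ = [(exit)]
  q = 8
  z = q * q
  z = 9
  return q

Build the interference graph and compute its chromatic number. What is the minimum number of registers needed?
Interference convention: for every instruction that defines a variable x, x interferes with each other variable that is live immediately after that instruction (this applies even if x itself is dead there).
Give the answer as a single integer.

Answer: 3

Derivation:
def/use:
  n0: {q,z} / ∅
  n1: {k} / {z}
  n2: {a} / ∅
  n3: {q} / ∅
  n4: {a,q} / {a}
  n5: {k,q} / {q}
  n6: {a,k,q} / ∅
  n7: {q} / ∅
  n8: {k} / ∅
  n9: {q,z} / ∅

Backward fixpoint:
  n0: in=∅ out={q,z}
  n1: in={z} out=∅
  n2: in=∅ out={a}
  n3: in={a} out={a,q}
  n4: in={a} out=∅
  n5: in={q} out=∅
  n6: in=∅ out={q}
  n7: in=∅ out=∅
  n8: in={q} out={q}
  n9: in=∅ out=∅

Interfere edges:
  a↔{k,q}
  k↔{a,q,z}
  q↔{a,k,z}
  z↔{k,q}

Registers:
  lower bound: {a,k,q} mutually conflict ⇒ χ ≥ 3
  assign a→c2 k→c0 q→c1 z→c2 — no edge inside a register ⇒ χ ≤ 3
  χ = 3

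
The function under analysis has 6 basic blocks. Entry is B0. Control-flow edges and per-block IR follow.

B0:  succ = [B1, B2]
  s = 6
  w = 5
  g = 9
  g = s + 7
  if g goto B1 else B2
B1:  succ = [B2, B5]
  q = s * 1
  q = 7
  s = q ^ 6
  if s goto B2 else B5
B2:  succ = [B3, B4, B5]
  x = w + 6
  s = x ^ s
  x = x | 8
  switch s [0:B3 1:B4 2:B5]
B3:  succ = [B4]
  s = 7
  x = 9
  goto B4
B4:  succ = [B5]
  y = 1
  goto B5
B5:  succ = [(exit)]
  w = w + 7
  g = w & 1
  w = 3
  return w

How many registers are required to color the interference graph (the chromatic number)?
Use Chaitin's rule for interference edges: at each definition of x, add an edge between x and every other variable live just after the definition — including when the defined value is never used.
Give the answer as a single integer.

Answer: 3

Analysis:
Block summaries:
  B0 def {g,s,w} use ∅
  B1 def {q,s} use {s}
  B2 def {s,x} use {s,w}
  B3 def {s,x} use ∅
  B4 def {y} use ∅
  B5 def {g,w} use {w}

Backward fixpoint:
  live B0: ∅→{s,w}
  live B1: {s,w}→{s,w}
  live B2: {s,w}→{w}
  live B3: {w}→{w}
  live B4: {w}→{w}
  live B5: {w}→∅

Interference:
  g — {s,w}
  q — {w}
  s — {g,w,x}
  w — {g,q,s,x,y}
  x — {s,w}
  y — {w}

Registers:
  clique {g,s,w} ⇒ need ≥ 3
  3-colouring: R0={w}  R1={q,s,y}  R2={g,x}
  χ = 3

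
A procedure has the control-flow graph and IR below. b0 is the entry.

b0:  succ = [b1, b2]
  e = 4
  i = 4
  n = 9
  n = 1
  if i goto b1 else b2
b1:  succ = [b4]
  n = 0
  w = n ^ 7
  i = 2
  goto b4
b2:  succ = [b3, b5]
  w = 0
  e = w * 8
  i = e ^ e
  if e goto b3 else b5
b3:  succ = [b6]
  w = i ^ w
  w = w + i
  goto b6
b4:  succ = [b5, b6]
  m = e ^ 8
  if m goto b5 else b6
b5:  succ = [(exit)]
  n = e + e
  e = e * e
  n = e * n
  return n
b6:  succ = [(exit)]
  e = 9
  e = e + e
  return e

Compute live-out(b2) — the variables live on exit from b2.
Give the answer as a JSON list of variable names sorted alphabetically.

Answer: ["e", "i", "w"]

Working:
Per-block:
  b0: {e,i,n} / ∅
  b1: {i,n,w} / ∅
  b2: {e,i,w} / ∅
  b3: {w} / {i,w}
  b4: {m} / {e}
  b5: {e,n} / {e}
  b6: {e} / ∅

Liveness:
  b0 li=∅ lo={e}
  b1 li={e} lo={e}
  b2 li=∅ lo={e,i,w}
  b3 li={i,w} lo=∅
  b4 li={e} lo={e}
  b5 li={e} lo=∅
  b6 li=∅ lo=∅

live-out(b2) = ["e", "i", "w"]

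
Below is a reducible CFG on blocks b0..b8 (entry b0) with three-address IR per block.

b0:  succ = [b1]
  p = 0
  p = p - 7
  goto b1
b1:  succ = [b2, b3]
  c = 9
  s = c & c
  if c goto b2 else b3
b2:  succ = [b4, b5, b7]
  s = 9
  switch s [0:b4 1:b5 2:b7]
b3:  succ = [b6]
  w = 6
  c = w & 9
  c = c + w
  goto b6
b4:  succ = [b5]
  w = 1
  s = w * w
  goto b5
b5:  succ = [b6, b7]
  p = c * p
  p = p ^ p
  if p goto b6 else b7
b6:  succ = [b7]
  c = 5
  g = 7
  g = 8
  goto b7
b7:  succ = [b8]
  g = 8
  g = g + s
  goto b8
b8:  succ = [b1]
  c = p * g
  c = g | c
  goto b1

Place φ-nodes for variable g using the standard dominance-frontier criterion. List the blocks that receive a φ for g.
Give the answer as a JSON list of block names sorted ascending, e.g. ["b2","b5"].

idom tree: b1←b0 b2←b1 b3←b1 b4←b2 b5←b2 b6←b1 b7←b1 b8←b7
Join-block Dom:
  b1: preds {b0,b8}: {b0} ∩ {b0,b1,b7,b8} = {b0}; idom=b0
  b5: preds {b2,b4}: {b0,b1,b2} ∩ {b0,b1,b2,b4} = {b0,b1,b2}; idom=b2
  b6: preds {b3,b5}: {b0,b1,b3} ∩ {b0,b1,b2,b5} = {b0,b1}; idom=b1
  b7: preds {b2,b5,b6}: {b0,b1,b2} ∩ {b0,b1,b2,b5} ∩ {b0,b1,b6} = {b0,b1}; idom=b1

DF derivation:
  join b1 pred b0: · stop@b0
  join b1 pred b8: b8→b7→b1 stop@b0
  join b5 pred b2: · stop@b2
  join b5 pred b4: b4 stop@b2
  join b6 pred b3: b3 stop@b1
  join b6 pred b5: b5→b2 stop@b1
  join b7 pred b2: b2 stop@b1
  join b7 pred b5: b5→b2 stop@b1
  join b7 pred b6: b6 stop@b1
  b0 → ∅
  b1 → {b1}
  b2 → {b6,b7}
  b3 → {b6}
  b4 → {b5}
  b5 → {b6,b7}
  b6 → {b7}
  b7 → {b1}
  b8 → {b1}

φ for g: defs {b6,b7}
  DF⁺ = {b1,b7}

Answer: ["b1", "b7"]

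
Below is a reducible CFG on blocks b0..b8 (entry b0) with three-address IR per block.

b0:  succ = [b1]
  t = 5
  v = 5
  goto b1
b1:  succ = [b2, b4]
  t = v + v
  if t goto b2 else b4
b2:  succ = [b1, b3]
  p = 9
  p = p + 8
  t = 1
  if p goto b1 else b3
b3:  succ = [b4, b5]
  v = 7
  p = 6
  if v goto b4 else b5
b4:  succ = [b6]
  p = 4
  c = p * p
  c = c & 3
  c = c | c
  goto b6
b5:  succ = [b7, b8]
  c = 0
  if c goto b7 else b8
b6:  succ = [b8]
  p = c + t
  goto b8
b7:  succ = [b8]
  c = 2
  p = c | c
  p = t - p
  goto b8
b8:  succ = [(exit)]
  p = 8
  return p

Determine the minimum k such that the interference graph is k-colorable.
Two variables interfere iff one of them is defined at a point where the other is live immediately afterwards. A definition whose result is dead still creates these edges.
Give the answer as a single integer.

Per-block:
  b0: {t,v} / ∅
  b1: {t} / {v}
  b2: {p,t} / ∅
  b3: {p,v} / ∅
  b4: {c,p} / ∅
  b5: {c} / ∅
  b6: {p} / {c,t}
  b7: {c,p} / {t}
  b8: {p} / ∅

Live sets:
  live b0: ∅→{v}
  live b1: {v}→{t,v}
  live b2: {v}→{t,v}
  live b3: {t}→{t}
  live b4: {t}→{c,t}
  live b5: {t}→{t}
  live b6: {c,t}→∅
  live b7: {t}→∅
  live b8: ∅→∅

Interference:
  c — {t}
  p — {t,v}
  t — {c,p,v}
  v — {p,t}

Chromatic number:
  {p,t,v} pairwise interfere (3-clique) ⇒ χ ≥ 3
  assign c→R1 p→R1 t→R0 v→R2 — no edge inside a register ⇒ χ ≤ 3
  χ = 3

Answer: 3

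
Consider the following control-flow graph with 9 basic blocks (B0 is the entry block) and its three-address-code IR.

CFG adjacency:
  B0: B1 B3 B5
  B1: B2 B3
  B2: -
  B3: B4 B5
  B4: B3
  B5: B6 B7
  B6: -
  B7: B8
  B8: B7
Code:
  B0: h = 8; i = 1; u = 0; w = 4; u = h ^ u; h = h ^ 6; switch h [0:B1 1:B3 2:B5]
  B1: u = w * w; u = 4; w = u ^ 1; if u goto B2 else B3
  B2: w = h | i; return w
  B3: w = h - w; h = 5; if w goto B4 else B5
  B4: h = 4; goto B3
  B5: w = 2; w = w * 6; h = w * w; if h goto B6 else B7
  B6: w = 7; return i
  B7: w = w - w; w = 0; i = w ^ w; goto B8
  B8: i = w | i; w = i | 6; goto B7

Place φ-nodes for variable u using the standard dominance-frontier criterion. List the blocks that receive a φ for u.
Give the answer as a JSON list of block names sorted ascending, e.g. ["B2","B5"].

idom tree: B1←B0 B2←B1 B3←B0 B4←B3 B5←B0 B6←B5 B7←B5 B8←B7
Dom∩ at merges:
  B3: preds {B0,B1,B4}: {B0} ∩ {B0,B1} ∩ {B0,B3,B4} = {B0}; idom=B0
  B5: preds {B0,B3}: {B0} ∩ {B0,B3} = {B0}; idom=B0
  B7: preds {B5,B8}: {B0,B5} ∩ {B0,B5,B7,B8} = {B0,B5}; idom=B5

DF derivation:
  B3←B0: walk · to B0
  B3←B1: walk B1 to B0
  B3←B4: walk B4→B3 to B0
  B5←B0: walk · to B0
  B5←B3: walk B3 to B0
  B7←B5: walk · to B5
  B7←B8: walk B8→B7 to B5
  B0: DF=∅
  B1: DF={B3}
  B2: DF=∅
  B3: DF={B3,B5}
  B4: DF={B3}
  B5: DF=∅
  B6: DF=∅
  B7: DF={B7}
  B8: DF={B7}

φ for u: defs {B0,B1}
  DF⁺ = {B3,B5}

Answer: ["B3", "B5"]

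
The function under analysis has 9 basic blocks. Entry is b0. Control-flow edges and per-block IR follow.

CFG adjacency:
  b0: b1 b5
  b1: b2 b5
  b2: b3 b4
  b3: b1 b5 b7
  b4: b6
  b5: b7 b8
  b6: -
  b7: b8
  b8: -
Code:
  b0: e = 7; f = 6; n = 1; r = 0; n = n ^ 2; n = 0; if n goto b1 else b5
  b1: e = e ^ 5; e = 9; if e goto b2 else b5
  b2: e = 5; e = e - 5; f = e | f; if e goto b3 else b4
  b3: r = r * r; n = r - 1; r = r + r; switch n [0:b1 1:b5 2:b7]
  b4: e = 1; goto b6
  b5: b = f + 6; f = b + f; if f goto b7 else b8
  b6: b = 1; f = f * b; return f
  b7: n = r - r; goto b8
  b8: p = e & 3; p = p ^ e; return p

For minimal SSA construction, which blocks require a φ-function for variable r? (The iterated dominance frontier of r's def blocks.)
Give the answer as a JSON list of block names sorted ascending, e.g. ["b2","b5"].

Answer: ["b1", "b5", "b7", "b8"]

Analysis:
idom tree: b1←b0 b2←b1 b3←b2 b4←b2 b5←b0 b6←b4 b7←b0 b8←b0
Join-block Dom:
  b1: preds {b0,b3}: {b0} ∩ {b0,b1,b2,b3} = {b0}; idom=b0
  b5: preds {b0,b1,b3}: {b0} ∩ {b0,b1} ∩ {b0,b1,b2,b3} = {b0}; idom=b0
  b7: preds {b3,b5}: {b0,b1,b2,b3} ∩ {b0,b5} = {b0}; idom=b0
  b8: preds {b5,b7}: {b0,b5} ∩ {b0,b7} = {b0}; idom=b0

DF derivation:
  b1←b0: walk · to b0
  b1←b3: walk b3→b2→b1 to b0
  b5←b0: walk · to b0
  b5←b1: walk b1 to b0
  b5←b3: walk b3→b2→b1 to b0
  b7←b3: walk b3→b2→b1 to b0
  b7←b5: walk b5 to b0
  b8←b5: walk b5 to b0
  b8←b7: walk b7 to b0
  b0: DF=∅
  b1: DF={b1,b5,b7}
  b2: DF={b1,b5,b7}
  b3: DF={b1,b5,b7}
  b4: DF=∅
  b5: DF={b7,b8}
  b6: DF=∅
  b7: DF={b8}
  b8: DF=∅

φ for r: defs {b0,b3}
  DF⁺ = {b1,b5,b7,b8}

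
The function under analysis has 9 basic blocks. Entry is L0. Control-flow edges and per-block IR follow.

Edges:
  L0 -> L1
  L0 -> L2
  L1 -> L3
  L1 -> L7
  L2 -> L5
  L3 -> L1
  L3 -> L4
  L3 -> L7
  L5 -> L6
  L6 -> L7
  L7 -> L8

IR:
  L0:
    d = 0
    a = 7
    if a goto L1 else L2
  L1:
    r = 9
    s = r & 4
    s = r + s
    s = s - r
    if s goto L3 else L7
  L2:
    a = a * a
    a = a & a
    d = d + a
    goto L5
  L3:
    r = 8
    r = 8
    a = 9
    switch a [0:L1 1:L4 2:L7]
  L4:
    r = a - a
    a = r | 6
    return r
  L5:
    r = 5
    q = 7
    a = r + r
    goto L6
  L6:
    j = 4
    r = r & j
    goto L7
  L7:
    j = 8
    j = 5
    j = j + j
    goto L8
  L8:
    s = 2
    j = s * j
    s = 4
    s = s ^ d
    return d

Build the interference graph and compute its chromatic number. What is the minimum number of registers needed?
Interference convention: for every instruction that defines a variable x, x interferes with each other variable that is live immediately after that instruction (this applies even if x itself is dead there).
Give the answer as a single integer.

Answer: 4

Working:
Per-block:
  L0: def={a,d} ue=∅
  L1: def={r,s} ue=∅
  L2: def={a,d} ue={a,d}
  L3: def={a,r} ue=∅
  L4: def={a,r} ue={a}
  L5: def={a,q,r} ue=∅
  L6: def={j,r} ue={r}
  L7: def={j} ue=∅
  L8: def={j,s} ue={d,j}

Live sets:
  live L0: ∅→{a,d}
  live L1: {d}→{d}
  live L2: {a,d}→{d}
  live L3: {d}→{a,d}
  live L4: {a}→∅
  live L5: {d}→{d,r}
  live L6: {d,r}→{d}
  live L7: {d}→{d,j}
  live L8: {d,j}→∅

Conflict graph:
  a↔{d,r}
  d↔{a,j,q,r,s}
  j↔{d,r,s}
  q↔{d,r}
  r↔{a,d,j,q,s}
  s↔{d,j,r}

Colouring:
  clique {d,j,r,s} ⇒ need ≥ 4
  4-colouring: r0={d}  r1={r}  r2={a,j,q}  r3={s}
  χ = 4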